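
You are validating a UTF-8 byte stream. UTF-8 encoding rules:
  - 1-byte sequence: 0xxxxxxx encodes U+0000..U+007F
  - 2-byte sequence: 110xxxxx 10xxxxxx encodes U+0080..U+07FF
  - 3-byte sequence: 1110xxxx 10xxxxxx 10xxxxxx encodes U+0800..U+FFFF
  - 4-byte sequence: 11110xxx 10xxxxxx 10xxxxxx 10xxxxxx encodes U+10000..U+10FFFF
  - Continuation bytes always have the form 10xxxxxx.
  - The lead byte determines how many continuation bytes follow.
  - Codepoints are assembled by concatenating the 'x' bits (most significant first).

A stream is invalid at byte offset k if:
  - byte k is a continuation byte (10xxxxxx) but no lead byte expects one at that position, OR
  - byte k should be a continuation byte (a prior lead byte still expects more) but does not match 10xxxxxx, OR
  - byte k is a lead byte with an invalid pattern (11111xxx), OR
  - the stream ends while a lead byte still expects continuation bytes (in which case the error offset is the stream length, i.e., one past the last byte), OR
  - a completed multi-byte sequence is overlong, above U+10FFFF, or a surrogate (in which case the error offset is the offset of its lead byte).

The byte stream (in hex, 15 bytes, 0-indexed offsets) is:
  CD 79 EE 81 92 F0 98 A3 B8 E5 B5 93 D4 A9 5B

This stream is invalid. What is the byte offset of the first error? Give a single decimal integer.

Byte[0]=CD: 2-byte lead, need 1 cont bytes. acc=0xD
Byte[1]=79: expected 10xxxxxx continuation. INVALID

Answer: 1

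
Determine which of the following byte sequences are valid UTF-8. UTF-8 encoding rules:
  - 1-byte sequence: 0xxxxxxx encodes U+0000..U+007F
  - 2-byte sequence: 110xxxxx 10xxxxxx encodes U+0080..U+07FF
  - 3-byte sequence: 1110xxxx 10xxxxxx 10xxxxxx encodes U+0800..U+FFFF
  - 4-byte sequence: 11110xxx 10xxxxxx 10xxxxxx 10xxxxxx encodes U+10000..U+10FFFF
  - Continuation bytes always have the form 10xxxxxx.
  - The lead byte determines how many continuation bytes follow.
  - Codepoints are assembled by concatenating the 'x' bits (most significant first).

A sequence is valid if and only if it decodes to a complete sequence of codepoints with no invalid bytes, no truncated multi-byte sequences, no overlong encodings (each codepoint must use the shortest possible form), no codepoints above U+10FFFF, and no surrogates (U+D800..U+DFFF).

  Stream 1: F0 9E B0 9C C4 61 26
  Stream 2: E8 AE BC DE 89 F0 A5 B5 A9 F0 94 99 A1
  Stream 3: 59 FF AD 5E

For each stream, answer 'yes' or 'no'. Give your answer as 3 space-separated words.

Stream 1: error at byte offset 5. INVALID
Stream 2: decodes cleanly. VALID
Stream 3: error at byte offset 1. INVALID

Answer: no yes no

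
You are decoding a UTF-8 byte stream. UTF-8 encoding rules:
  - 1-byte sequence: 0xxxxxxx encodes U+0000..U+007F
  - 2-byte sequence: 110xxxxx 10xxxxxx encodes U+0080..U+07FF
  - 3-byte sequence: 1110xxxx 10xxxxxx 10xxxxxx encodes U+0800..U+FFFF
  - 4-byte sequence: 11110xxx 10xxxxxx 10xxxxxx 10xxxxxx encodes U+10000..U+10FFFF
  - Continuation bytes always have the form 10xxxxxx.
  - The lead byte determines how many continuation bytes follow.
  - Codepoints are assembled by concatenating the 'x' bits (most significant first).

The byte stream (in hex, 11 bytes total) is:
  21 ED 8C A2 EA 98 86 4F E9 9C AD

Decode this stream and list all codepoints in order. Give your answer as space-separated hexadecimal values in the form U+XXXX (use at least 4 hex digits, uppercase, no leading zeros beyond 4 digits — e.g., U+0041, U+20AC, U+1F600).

Byte[0]=21: 1-byte ASCII. cp=U+0021
Byte[1]=ED: 3-byte lead, need 2 cont bytes. acc=0xD
Byte[2]=8C: continuation. acc=(acc<<6)|0x0C=0x34C
Byte[3]=A2: continuation. acc=(acc<<6)|0x22=0xD322
Completed: cp=U+D322 (starts at byte 1)
Byte[4]=EA: 3-byte lead, need 2 cont bytes. acc=0xA
Byte[5]=98: continuation. acc=(acc<<6)|0x18=0x298
Byte[6]=86: continuation. acc=(acc<<6)|0x06=0xA606
Completed: cp=U+A606 (starts at byte 4)
Byte[7]=4F: 1-byte ASCII. cp=U+004F
Byte[8]=E9: 3-byte lead, need 2 cont bytes. acc=0x9
Byte[9]=9C: continuation. acc=(acc<<6)|0x1C=0x25C
Byte[10]=AD: continuation. acc=(acc<<6)|0x2D=0x972D
Completed: cp=U+972D (starts at byte 8)

Answer: U+0021 U+D322 U+A606 U+004F U+972D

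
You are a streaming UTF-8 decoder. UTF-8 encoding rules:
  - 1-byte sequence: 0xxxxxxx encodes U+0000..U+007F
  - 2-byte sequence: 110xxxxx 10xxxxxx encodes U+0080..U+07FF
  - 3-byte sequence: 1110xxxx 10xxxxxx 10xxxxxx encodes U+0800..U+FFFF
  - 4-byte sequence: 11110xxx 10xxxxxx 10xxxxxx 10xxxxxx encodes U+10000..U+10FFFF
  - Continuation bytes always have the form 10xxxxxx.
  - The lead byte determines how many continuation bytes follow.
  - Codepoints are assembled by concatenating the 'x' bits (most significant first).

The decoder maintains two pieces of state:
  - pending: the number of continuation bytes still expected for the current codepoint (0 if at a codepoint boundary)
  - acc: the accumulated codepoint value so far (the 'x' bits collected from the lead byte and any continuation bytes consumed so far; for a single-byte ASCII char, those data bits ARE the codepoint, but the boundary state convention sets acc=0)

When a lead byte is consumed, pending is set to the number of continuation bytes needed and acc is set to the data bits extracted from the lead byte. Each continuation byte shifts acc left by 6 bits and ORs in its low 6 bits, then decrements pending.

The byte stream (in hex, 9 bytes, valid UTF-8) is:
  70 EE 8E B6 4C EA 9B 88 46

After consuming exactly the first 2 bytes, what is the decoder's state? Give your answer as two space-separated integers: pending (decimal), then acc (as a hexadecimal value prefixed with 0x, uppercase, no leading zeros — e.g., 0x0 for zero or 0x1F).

Byte[0]=70: 1-byte. pending=0, acc=0x0
Byte[1]=EE: 3-byte lead. pending=2, acc=0xE

Answer: 2 0xE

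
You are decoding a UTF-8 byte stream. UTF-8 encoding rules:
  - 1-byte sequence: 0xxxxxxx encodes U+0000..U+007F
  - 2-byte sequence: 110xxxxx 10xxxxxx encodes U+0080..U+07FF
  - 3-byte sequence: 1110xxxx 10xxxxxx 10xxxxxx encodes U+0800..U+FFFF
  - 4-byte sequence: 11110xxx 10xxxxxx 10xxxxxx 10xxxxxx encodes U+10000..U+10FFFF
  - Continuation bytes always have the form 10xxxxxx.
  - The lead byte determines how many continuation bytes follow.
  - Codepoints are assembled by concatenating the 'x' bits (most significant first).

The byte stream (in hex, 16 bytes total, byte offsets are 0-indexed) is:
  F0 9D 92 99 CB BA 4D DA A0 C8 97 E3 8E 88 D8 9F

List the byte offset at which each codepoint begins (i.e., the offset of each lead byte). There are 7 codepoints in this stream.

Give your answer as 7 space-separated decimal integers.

Answer: 0 4 6 7 9 11 14

Derivation:
Byte[0]=F0: 4-byte lead, need 3 cont bytes. acc=0x0
Byte[1]=9D: continuation. acc=(acc<<6)|0x1D=0x1D
Byte[2]=92: continuation. acc=(acc<<6)|0x12=0x752
Byte[3]=99: continuation. acc=(acc<<6)|0x19=0x1D499
Completed: cp=U+1D499 (starts at byte 0)
Byte[4]=CB: 2-byte lead, need 1 cont bytes. acc=0xB
Byte[5]=BA: continuation. acc=(acc<<6)|0x3A=0x2FA
Completed: cp=U+02FA (starts at byte 4)
Byte[6]=4D: 1-byte ASCII. cp=U+004D
Byte[7]=DA: 2-byte lead, need 1 cont bytes. acc=0x1A
Byte[8]=A0: continuation. acc=(acc<<6)|0x20=0x6A0
Completed: cp=U+06A0 (starts at byte 7)
Byte[9]=C8: 2-byte lead, need 1 cont bytes. acc=0x8
Byte[10]=97: continuation. acc=(acc<<6)|0x17=0x217
Completed: cp=U+0217 (starts at byte 9)
Byte[11]=E3: 3-byte lead, need 2 cont bytes. acc=0x3
Byte[12]=8E: continuation. acc=(acc<<6)|0x0E=0xCE
Byte[13]=88: continuation. acc=(acc<<6)|0x08=0x3388
Completed: cp=U+3388 (starts at byte 11)
Byte[14]=D8: 2-byte lead, need 1 cont bytes. acc=0x18
Byte[15]=9F: continuation. acc=(acc<<6)|0x1F=0x61F
Completed: cp=U+061F (starts at byte 14)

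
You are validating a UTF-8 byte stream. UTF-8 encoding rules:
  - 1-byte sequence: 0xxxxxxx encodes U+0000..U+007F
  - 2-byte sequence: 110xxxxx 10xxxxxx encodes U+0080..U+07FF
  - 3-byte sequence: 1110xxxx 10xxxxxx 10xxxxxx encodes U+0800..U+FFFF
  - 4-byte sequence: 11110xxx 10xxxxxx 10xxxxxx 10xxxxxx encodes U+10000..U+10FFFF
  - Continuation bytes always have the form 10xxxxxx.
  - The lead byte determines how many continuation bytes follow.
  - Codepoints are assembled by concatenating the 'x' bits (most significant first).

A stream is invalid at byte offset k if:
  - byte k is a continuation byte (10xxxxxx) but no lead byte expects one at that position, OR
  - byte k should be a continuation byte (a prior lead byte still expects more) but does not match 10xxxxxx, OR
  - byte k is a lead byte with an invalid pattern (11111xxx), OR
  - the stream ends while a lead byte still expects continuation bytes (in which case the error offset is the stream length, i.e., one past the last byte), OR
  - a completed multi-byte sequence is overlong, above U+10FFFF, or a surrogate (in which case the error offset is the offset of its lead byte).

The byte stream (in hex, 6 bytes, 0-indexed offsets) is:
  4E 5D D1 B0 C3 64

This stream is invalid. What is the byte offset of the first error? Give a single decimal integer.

Answer: 5

Derivation:
Byte[0]=4E: 1-byte ASCII. cp=U+004E
Byte[1]=5D: 1-byte ASCII. cp=U+005D
Byte[2]=D1: 2-byte lead, need 1 cont bytes. acc=0x11
Byte[3]=B0: continuation. acc=(acc<<6)|0x30=0x470
Completed: cp=U+0470 (starts at byte 2)
Byte[4]=C3: 2-byte lead, need 1 cont bytes. acc=0x3
Byte[5]=64: expected 10xxxxxx continuation. INVALID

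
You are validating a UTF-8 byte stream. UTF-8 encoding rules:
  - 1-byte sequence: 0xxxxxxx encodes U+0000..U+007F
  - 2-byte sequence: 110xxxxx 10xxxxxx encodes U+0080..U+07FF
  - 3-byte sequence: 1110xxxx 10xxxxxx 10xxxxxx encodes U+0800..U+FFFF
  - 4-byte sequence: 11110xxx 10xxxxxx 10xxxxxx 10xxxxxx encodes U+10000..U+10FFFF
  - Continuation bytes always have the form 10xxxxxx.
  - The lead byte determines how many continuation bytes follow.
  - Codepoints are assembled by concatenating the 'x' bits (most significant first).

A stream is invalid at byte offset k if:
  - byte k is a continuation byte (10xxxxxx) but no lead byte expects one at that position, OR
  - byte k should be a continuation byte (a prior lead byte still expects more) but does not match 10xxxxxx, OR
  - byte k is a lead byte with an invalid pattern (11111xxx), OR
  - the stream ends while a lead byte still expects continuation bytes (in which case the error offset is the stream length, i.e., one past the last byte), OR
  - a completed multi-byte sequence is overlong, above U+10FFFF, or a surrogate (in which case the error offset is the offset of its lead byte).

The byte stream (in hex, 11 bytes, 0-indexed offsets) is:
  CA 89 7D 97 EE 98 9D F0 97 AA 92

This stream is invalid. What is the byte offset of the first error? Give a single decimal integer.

Byte[0]=CA: 2-byte lead, need 1 cont bytes. acc=0xA
Byte[1]=89: continuation. acc=(acc<<6)|0x09=0x289
Completed: cp=U+0289 (starts at byte 0)
Byte[2]=7D: 1-byte ASCII. cp=U+007D
Byte[3]=97: INVALID lead byte (not 0xxx/110x/1110/11110)

Answer: 3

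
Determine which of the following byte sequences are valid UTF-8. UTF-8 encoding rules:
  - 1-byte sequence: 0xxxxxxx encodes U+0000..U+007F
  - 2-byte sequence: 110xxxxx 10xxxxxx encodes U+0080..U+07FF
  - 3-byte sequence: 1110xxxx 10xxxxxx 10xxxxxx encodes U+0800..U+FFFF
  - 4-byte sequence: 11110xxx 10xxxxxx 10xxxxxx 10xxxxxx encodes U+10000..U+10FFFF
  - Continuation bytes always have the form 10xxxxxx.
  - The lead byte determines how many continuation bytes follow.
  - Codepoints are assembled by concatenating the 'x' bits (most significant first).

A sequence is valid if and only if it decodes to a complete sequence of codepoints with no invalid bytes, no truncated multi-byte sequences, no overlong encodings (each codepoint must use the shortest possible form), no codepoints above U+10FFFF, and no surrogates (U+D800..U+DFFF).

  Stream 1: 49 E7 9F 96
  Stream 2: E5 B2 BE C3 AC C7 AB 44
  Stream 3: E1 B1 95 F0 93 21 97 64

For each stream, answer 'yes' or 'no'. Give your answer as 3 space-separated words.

Answer: yes yes no

Derivation:
Stream 1: decodes cleanly. VALID
Stream 2: decodes cleanly. VALID
Stream 3: error at byte offset 5. INVALID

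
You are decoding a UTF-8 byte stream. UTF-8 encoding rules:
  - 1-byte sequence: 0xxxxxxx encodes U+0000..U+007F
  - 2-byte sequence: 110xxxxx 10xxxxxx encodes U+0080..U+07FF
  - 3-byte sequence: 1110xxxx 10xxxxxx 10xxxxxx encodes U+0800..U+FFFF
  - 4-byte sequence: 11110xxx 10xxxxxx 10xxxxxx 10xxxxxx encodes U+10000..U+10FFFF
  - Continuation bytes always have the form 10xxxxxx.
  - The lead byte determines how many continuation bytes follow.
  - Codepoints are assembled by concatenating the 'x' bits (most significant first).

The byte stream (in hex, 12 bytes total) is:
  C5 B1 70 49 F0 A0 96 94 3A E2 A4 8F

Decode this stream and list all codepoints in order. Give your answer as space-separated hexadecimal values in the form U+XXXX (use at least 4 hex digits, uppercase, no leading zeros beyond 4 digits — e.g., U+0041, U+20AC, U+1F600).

Answer: U+0171 U+0070 U+0049 U+20594 U+003A U+290F

Derivation:
Byte[0]=C5: 2-byte lead, need 1 cont bytes. acc=0x5
Byte[1]=B1: continuation. acc=(acc<<6)|0x31=0x171
Completed: cp=U+0171 (starts at byte 0)
Byte[2]=70: 1-byte ASCII. cp=U+0070
Byte[3]=49: 1-byte ASCII. cp=U+0049
Byte[4]=F0: 4-byte lead, need 3 cont bytes. acc=0x0
Byte[5]=A0: continuation. acc=(acc<<6)|0x20=0x20
Byte[6]=96: continuation. acc=(acc<<6)|0x16=0x816
Byte[7]=94: continuation. acc=(acc<<6)|0x14=0x20594
Completed: cp=U+20594 (starts at byte 4)
Byte[8]=3A: 1-byte ASCII. cp=U+003A
Byte[9]=E2: 3-byte lead, need 2 cont bytes. acc=0x2
Byte[10]=A4: continuation. acc=(acc<<6)|0x24=0xA4
Byte[11]=8F: continuation. acc=(acc<<6)|0x0F=0x290F
Completed: cp=U+290F (starts at byte 9)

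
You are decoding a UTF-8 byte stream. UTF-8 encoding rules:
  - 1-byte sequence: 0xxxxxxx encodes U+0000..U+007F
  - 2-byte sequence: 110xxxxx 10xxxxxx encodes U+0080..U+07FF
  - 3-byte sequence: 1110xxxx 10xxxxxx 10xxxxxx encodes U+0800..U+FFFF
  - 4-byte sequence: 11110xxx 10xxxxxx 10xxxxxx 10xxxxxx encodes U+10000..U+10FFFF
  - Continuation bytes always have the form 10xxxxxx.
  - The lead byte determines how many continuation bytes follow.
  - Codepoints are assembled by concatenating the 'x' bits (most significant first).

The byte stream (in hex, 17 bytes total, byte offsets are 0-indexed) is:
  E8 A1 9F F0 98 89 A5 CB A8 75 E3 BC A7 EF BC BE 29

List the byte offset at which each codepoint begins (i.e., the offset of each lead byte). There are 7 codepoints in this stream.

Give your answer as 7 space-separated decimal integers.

Byte[0]=E8: 3-byte lead, need 2 cont bytes. acc=0x8
Byte[1]=A1: continuation. acc=(acc<<6)|0x21=0x221
Byte[2]=9F: continuation. acc=(acc<<6)|0x1F=0x885F
Completed: cp=U+885F (starts at byte 0)
Byte[3]=F0: 4-byte lead, need 3 cont bytes. acc=0x0
Byte[4]=98: continuation. acc=(acc<<6)|0x18=0x18
Byte[5]=89: continuation. acc=(acc<<6)|0x09=0x609
Byte[6]=A5: continuation. acc=(acc<<6)|0x25=0x18265
Completed: cp=U+18265 (starts at byte 3)
Byte[7]=CB: 2-byte lead, need 1 cont bytes. acc=0xB
Byte[8]=A8: continuation. acc=(acc<<6)|0x28=0x2E8
Completed: cp=U+02E8 (starts at byte 7)
Byte[9]=75: 1-byte ASCII. cp=U+0075
Byte[10]=E3: 3-byte lead, need 2 cont bytes. acc=0x3
Byte[11]=BC: continuation. acc=(acc<<6)|0x3C=0xFC
Byte[12]=A7: continuation. acc=(acc<<6)|0x27=0x3F27
Completed: cp=U+3F27 (starts at byte 10)
Byte[13]=EF: 3-byte lead, need 2 cont bytes. acc=0xF
Byte[14]=BC: continuation. acc=(acc<<6)|0x3C=0x3FC
Byte[15]=BE: continuation. acc=(acc<<6)|0x3E=0xFF3E
Completed: cp=U+FF3E (starts at byte 13)
Byte[16]=29: 1-byte ASCII. cp=U+0029

Answer: 0 3 7 9 10 13 16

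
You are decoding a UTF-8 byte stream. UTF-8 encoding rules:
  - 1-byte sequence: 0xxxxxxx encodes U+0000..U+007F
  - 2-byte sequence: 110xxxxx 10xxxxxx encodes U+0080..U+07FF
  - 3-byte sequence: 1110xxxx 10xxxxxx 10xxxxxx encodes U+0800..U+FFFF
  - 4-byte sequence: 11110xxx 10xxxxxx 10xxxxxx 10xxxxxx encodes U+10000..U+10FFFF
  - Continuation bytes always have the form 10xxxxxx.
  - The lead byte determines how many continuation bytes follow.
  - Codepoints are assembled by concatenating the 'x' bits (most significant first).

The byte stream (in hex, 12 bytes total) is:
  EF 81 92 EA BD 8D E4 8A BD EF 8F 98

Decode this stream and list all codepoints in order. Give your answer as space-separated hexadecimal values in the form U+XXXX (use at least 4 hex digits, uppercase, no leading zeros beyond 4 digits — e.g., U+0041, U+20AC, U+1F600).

Byte[0]=EF: 3-byte lead, need 2 cont bytes. acc=0xF
Byte[1]=81: continuation. acc=(acc<<6)|0x01=0x3C1
Byte[2]=92: continuation. acc=(acc<<6)|0x12=0xF052
Completed: cp=U+F052 (starts at byte 0)
Byte[3]=EA: 3-byte lead, need 2 cont bytes. acc=0xA
Byte[4]=BD: continuation. acc=(acc<<6)|0x3D=0x2BD
Byte[5]=8D: continuation. acc=(acc<<6)|0x0D=0xAF4D
Completed: cp=U+AF4D (starts at byte 3)
Byte[6]=E4: 3-byte lead, need 2 cont bytes. acc=0x4
Byte[7]=8A: continuation. acc=(acc<<6)|0x0A=0x10A
Byte[8]=BD: continuation. acc=(acc<<6)|0x3D=0x42BD
Completed: cp=U+42BD (starts at byte 6)
Byte[9]=EF: 3-byte lead, need 2 cont bytes. acc=0xF
Byte[10]=8F: continuation. acc=(acc<<6)|0x0F=0x3CF
Byte[11]=98: continuation. acc=(acc<<6)|0x18=0xF3D8
Completed: cp=U+F3D8 (starts at byte 9)

Answer: U+F052 U+AF4D U+42BD U+F3D8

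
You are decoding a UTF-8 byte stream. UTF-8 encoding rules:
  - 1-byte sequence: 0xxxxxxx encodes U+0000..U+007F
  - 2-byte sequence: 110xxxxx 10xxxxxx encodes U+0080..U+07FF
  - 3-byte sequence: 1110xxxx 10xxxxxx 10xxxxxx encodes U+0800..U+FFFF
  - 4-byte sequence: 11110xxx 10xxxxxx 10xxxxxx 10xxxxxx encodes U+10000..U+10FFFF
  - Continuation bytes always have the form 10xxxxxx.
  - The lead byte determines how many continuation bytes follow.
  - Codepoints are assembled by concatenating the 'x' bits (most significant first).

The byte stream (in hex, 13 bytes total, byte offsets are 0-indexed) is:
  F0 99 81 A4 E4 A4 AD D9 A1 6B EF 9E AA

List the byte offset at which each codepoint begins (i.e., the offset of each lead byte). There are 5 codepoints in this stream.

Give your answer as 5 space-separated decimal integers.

Byte[0]=F0: 4-byte lead, need 3 cont bytes. acc=0x0
Byte[1]=99: continuation. acc=(acc<<6)|0x19=0x19
Byte[2]=81: continuation. acc=(acc<<6)|0x01=0x641
Byte[3]=A4: continuation. acc=(acc<<6)|0x24=0x19064
Completed: cp=U+19064 (starts at byte 0)
Byte[4]=E4: 3-byte lead, need 2 cont bytes. acc=0x4
Byte[5]=A4: continuation. acc=(acc<<6)|0x24=0x124
Byte[6]=AD: continuation. acc=(acc<<6)|0x2D=0x492D
Completed: cp=U+492D (starts at byte 4)
Byte[7]=D9: 2-byte lead, need 1 cont bytes. acc=0x19
Byte[8]=A1: continuation. acc=(acc<<6)|0x21=0x661
Completed: cp=U+0661 (starts at byte 7)
Byte[9]=6B: 1-byte ASCII. cp=U+006B
Byte[10]=EF: 3-byte lead, need 2 cont bytes. acc=0xF
Byte[11]=9E: continuation. acc=(acc<<6)|0x1E=0x3DE
Byte[12]=AA: continuation. acc=(acc<<6)|0x2A=0xF7AA
Completed: cp=U+F7AA (starts at byte 10)

Answer: 0 4 7 9 10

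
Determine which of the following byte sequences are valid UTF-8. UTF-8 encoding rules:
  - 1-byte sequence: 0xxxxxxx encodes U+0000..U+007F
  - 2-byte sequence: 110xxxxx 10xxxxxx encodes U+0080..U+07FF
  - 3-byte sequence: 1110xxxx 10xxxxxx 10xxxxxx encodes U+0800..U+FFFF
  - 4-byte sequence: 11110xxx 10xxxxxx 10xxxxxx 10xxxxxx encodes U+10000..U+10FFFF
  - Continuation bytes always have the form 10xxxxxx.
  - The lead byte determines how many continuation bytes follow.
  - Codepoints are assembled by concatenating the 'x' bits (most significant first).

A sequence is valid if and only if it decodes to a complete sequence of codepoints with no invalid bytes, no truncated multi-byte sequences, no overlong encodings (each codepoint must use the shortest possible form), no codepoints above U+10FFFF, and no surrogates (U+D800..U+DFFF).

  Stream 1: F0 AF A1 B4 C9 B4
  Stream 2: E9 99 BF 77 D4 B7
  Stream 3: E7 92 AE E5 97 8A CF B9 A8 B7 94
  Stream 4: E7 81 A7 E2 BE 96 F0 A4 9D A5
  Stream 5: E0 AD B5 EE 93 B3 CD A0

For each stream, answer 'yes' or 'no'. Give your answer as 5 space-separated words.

Answer: yes yes no yes yes

Derivation:
Stream 1: decodes cleanly. VALID
Stream 2: decodes cleanly. VALID
Stream 3: error at byte offset 8. INVALID
Stream 4: decodes cleanly. VALID
Stream 5: decodes cleanly. VALID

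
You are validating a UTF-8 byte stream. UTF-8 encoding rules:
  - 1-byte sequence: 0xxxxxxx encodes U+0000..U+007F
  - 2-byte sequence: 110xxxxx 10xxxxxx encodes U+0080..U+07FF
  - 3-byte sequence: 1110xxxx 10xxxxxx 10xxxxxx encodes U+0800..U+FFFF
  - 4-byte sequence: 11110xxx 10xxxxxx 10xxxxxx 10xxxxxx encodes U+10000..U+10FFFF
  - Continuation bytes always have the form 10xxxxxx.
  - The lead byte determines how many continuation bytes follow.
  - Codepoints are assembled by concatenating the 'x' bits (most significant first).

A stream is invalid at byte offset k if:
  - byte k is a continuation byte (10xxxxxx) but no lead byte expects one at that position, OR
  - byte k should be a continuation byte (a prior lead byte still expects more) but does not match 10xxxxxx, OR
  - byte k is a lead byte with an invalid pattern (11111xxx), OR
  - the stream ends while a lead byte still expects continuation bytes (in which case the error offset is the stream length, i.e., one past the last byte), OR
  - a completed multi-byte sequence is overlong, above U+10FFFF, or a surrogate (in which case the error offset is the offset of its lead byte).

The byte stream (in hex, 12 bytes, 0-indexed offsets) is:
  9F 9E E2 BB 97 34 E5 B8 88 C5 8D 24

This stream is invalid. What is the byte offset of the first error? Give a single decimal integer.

Answer: 0

Derivation:
Byte[0]=9F: INVALID lead byte (not 0xxx/110x/1110/11110)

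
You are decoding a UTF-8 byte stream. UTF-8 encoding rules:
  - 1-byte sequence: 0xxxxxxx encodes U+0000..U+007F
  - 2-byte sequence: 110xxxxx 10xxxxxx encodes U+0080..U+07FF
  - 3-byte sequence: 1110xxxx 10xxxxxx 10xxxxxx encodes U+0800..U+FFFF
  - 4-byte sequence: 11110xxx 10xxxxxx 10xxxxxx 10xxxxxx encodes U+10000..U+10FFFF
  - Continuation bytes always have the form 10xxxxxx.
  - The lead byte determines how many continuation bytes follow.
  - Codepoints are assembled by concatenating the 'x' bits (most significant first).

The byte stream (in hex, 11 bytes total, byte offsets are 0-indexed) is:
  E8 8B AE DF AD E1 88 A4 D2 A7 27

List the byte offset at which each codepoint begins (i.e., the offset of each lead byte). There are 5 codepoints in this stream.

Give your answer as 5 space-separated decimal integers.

Answer: 0 3 5 8 10

Derivation:
Byte[0]=E8: 3-byte lead, need 2 cont bytes. acc=0x8
Byte[1]=8B: continuation. acc=(acc<<6)|0x0B=0x20B
Byte[2]=AE: continuation. acc=(acc<<6)|0x2E=0x82EE
Completed: cp=U+82EE (starts at byte 0)
Byte[3]=DF: 2-byte lead, need 1 cont bytes. acc=0x1F
Byte[4]=AD: continuation. acc=(acc<<6)|0x2D=0x7ED
Completed: cp=U+07ED (starts at byte 3)
Byte[5]=E1: 3-byte lead, need 2 cont bytes. acc=0x1
Byte[6]=88: continuation. acc=(acc<<6)|0x08=0x48
Byte[7]=A4: continuation. acc=(acc<<6)|0x24=0x1224
Completed: cp=U+1224 (starts at byte 5)
Byte[8]=D2: 2-byte lead, need 1 cont bytes. acc=0x12
Byte[9]=A7: continuation. acc=(acc<<6)|0x27=0x4A7
Completed: cp=U+04A7 (starts at byte 8)
Byte[10]=27: 1-byte ASCII. cp=U+0027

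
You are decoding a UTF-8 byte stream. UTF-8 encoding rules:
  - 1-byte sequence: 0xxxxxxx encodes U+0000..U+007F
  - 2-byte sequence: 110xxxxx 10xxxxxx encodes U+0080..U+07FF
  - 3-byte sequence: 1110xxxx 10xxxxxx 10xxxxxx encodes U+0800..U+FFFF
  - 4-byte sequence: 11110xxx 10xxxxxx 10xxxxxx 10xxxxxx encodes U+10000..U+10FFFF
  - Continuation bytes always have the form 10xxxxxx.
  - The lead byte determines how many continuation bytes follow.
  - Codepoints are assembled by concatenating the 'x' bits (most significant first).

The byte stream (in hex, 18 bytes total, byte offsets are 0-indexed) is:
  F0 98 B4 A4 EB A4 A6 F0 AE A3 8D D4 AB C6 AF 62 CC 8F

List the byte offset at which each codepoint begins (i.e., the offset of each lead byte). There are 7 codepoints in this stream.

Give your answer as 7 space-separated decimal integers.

Answer: 0 4 7 11 13 15 16

Derivation:
Byte[0]=F0: 4-byte lead, need 3 cont bytes. acc=0x0
Byte[1]=98: continuation. acc=(acc<<6)|0x18=0x18
Byte[2]=B4: continuation. acc=(acc<<6)|0x34=0x634
Byte[3]=A4: continuation. acc=(acc<<6)|0x24=0x18D24
Completed: cp=U+18D24 (starts at byte 0)
Byte[4]=EB: 3-byte lead, need 2 cont bytes. acc=0xB
Byte[5]=A4: continuation. acc=(acc<<6)|0x24=0x2E4
Byte[6]=A6: continuation. acc=(acc<<6)|0x26=0xB926
Completed: cp=U+B926 (starts at byte 4)
Byte[7]=F0: 4-byte lead, need 3 cont bytes. acc=0x0
Byte[8]=AE: continuation. acc=(acc<<6)|0x2E=0x2E
Byte[9]=A3: continuation. acc=(acc<<6)|0x23=0xBA3
Byte[10]=8D: continuation. acc=(acc<<6)|0x0D=0x2E8CD
Completed: cp=U+2E8CD (starts at byte 7)
Byte[11]=D4: 2-byte lead, need 1 cont bytes. acc=0x14
Byte[12]=AB: continuation. acc=(acc<<6)|0x2B=0x52B
Completed: cp=U+052B (starts at byte 11)
Byte[13]=C6: 2-byte lead, need 1 cont bytes. acc=0x6
Byte[14]=AF: continuation. acc=(acc<<6)|0x2F=0x1AF
Completed: cp=U+01AF (starts at byte 13)
Byte[15]=62: 1-byte ASCII. cp=U+0062
Byte[16]=CC: 2-byte lead, need 1 cont bytes. acc=0xC
Byte[17]=8F: continuation. acc=(acc<<6)|0x0F=0x30F
Completed: cp=U+030F (starts at byte 16)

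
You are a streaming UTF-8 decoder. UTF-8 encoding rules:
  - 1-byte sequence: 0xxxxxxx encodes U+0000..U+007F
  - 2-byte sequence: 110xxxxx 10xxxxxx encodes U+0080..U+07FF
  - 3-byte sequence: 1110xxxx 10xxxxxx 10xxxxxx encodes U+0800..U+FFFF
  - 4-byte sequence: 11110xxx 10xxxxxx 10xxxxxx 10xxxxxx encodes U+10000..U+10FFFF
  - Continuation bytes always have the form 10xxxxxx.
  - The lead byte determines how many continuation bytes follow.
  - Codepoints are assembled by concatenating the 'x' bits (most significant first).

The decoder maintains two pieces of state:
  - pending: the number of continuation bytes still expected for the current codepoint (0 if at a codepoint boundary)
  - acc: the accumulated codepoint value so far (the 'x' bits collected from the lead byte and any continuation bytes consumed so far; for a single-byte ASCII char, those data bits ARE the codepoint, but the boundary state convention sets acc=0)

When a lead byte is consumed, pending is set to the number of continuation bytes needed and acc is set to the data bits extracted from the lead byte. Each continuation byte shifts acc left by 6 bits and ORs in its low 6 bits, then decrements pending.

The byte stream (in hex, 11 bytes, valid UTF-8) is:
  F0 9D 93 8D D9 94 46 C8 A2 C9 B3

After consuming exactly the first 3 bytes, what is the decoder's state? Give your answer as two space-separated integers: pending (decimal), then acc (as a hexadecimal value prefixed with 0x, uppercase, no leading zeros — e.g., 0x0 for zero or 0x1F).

Answer: 1 0x753

Derivation:
Byte[0]=F0: 4-byte lead. pending=3, acc=0x0
Byte[1]=9D: continuation. acc=(acc<<6)|0x1D=0x1D, pending=2
Byte[2]=93: continuation. acc=(acc<<6)|0x13=0x753, pending=1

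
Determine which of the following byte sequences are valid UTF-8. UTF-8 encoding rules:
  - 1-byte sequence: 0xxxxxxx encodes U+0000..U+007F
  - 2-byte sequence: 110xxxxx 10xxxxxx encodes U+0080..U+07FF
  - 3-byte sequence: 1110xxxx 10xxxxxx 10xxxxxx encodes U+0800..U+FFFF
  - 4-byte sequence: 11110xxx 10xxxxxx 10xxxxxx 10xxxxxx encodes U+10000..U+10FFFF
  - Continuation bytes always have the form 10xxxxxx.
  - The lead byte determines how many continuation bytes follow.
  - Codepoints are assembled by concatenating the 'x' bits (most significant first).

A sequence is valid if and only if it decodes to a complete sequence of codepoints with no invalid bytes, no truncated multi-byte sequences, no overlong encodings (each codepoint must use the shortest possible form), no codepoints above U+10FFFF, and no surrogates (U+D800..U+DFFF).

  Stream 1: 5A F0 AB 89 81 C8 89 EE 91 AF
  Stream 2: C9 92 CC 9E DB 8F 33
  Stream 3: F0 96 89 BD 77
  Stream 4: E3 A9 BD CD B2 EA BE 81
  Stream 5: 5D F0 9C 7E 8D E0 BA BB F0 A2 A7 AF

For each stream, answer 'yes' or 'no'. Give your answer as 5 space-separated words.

Stream 1: decodes cleanly. VALID
Stream 2: decodes cleanly. VALID
Stream 3: decodes cleanly. VALID
Stream 4: decodes cleanly. VALID
Stream 5: error at byte offset 3. INVALID

Answer: yes yes yes yes no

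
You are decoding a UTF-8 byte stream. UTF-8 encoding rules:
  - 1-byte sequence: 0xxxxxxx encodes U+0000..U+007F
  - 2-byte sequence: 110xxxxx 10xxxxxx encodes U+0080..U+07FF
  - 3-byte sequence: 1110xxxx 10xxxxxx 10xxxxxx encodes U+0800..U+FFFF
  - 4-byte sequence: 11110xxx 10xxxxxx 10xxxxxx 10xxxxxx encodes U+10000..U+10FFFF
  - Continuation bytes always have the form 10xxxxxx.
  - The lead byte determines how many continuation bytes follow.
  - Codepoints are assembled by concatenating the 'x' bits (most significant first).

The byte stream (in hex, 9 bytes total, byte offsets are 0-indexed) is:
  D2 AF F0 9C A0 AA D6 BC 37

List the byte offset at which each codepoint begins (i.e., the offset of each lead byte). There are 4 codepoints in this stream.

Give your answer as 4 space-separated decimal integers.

Answer: 0 2 6 8

Derivation:
Byte[0]=D2: 2-byte lead, need 1 cont bytes. acc=0x12
Byte[1]=AF: continuation. acc=(acc<<6)|0x2F=0x4AF
Completed: cp=U+04AF (starts at byte 0)
Byte[2]=F0: 4-byte lead, need 3 cont bytes. acc=0x0
Byte[3]=9C: continuation. acc=(acc<<6)|0x1C=0x1C
Byte[4]=A0: continuation. acc=(acc<<6)|0x20=0x720
Byte[5]=AA: continuation. acc=(acc<<6)|0x2A=0x1C82A
Completed: cp=U+1C82A (starts at byte 2)
Byte[6]=D6: 2-byte lead, need 1 cont bytes. acc=0x16
Byte[7]=BC: continuation. acc=(acc<<6)|0x3C=0x5BC
Completed: cp=U+05BC (starts at byte 6)
Byte[8]=37: 1-byte ASCII. cp=U+0037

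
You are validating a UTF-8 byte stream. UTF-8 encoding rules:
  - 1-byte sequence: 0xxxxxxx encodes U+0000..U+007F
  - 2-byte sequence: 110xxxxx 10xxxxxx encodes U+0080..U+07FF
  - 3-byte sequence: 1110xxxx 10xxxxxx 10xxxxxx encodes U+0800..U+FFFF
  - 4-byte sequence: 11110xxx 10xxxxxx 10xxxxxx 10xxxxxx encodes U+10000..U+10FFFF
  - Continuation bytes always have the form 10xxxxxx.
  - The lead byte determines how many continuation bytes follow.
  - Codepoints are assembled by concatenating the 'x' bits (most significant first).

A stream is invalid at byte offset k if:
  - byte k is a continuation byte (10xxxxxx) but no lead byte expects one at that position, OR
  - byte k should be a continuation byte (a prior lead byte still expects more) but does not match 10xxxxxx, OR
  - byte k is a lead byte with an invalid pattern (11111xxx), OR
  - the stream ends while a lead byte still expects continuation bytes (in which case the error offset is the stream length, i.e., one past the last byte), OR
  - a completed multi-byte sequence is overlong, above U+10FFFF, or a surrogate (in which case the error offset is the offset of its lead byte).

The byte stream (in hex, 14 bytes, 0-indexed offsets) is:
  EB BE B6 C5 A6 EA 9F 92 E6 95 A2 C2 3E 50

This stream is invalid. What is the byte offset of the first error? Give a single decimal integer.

Byte[0]=EB: 3-byte lead, need 2 cont bytes. acc=0xB
Byte[1]=BE: continuation. acc=(acc<<6)|0x3E=0x2FE
Byte[2]=B6: continuation. acc=(acc<<6)|0x36=0xBFB6
Completed: cp=U+BFB6 (starts at byte 0)
Byte[3]=C5: 2-byte lead, need 1 cont bytes. acc=0x5
Byte[4]=A6: continuation. acc=(acc<<6)|0x26=0x166
Completed: cp=U+0166 (starts at byte 3)
Byte[5]=EA: 3-byte lead, need 2 cont bytes. acc=0xA
Byte[6]=9F: continuation. acc=(acc<<6)|0x1F=0x29F
Byte[7]=92: continuation. acc=(acc<<6)|0x12=0xA7D2
Completed: cp=U+A7D2 (starts at byte 5)
Byte[8]=E6: 3-byte lead, need 2 cont bytes. acc=0x6
Byte[9]=95: continuation. acc=(acc<<6)|0x15=0x195
Byte[10]=A2: continuation. acc=(acc<<6)|0x22=0x6562
Completed: cp=U+6562 (starts at byte 8)
Byte[11]=C2: 2-byte lead, need 1 cont bytes. acc=0x2
Byte[12]=3E: expected 10xxxxxx continuation. INVALID

Answer: 12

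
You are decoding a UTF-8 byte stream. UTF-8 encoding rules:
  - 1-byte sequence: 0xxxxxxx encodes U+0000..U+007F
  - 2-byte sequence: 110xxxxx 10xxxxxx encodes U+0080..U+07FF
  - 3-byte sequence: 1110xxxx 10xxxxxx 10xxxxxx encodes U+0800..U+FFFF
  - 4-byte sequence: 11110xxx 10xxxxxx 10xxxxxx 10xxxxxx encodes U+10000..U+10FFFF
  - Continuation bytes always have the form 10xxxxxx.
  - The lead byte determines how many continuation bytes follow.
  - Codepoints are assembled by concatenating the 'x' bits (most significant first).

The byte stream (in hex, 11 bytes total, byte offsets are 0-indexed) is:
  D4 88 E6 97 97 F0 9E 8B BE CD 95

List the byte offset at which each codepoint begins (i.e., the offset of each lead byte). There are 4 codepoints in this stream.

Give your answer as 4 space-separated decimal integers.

Answer: 0 2 5 9

Derivation:
Byte[0]=D4: 2-byte lead, need 1 cont bytes. acc=0x14
Byte[1]=88: continuation. acc=(acc<<6)|0x08=0x508
Completed: cp=U+0508 (starts at byte 0)
Byte[2]=E6: 3-byte lead, need 2 cont bytes. acc=0x6
Byte[3]=97: continuation. acc=(acc<<6)|0x17=0x197
Byte[4]=97: continuation. acc=(acc<<6)|0x17=0x65D7
Completed: cp=U+65D7 (starts at byte 2)
Byte[5]=F0: 4-byte lead, need 3 cont bytes. acc=0x0
Byte[6]=9E: continuation. acc=(acc<<6)|0x1E=0x1E
Byte[7]=8B: continuation. acc=(acc<<6)|0x0B=0x78B
Byte[8]=BE: continuation. acc=(acc<<6)|0x3E=0x1E2FE
Completed: cp=U+1E2FE (starts at byte 5)
Byte[9]=CD: 2-byte lead, need 1 cont bytes. acc=0xD
Byte[10]=95: continuation. acc=(acc<<6)|0x15=0x355
Completed: cp=U+0355 (starts at byte 9)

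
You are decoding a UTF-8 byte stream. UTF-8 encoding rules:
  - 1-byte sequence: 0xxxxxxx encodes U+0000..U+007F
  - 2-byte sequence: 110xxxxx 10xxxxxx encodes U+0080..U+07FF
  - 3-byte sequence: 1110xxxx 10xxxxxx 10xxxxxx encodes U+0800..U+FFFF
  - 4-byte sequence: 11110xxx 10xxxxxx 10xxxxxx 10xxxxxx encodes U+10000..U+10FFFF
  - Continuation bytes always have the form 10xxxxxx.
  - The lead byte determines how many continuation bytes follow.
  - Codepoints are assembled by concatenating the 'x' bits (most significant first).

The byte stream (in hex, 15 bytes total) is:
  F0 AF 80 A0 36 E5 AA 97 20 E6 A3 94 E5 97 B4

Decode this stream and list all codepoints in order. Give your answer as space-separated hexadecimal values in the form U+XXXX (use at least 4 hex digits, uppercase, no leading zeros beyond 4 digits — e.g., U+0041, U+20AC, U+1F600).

Answer: U+2F020 U+0036 U+5A97 U+0020 U+68D4 U+55F4

Derivation:
Byte[0]=F0: 4-byte lead, need 3 cont bytes. acc=0x0
Byte[1]=AF: continuation. acc=(acc<<6)|0x2F=0x2F
Byte[2]=80: continuation. acc=(acc<<6)|0x00=0xBC0
Byte[3]=A0: continuation. acc=(acc<<6)|0x20=0x2F020
Completed: cp=U+2F020 (starts at byte 0)
Byte[4]=36: 1-byte ASCII. cp=U+0036
Byte[5]=E5: 3-byte lead, need 2 cont bytes. acc=0x5
Byte[6]=AA: continuation. acc=(acc<<6)|0x2A=0x16A
Byte[7]=97: continuation. acc=(acc<<6)|0x17=0x5A97
Completed: cp=U+5A97 (starts at byte 5)
Byte[8]=20: 1-byte ASCII. cp=U+0020
Byte[9]=E6: 3-byte lead, need 2 cont bytes. acc=0x6
Byte[10]=A3: continuation. acc=(acc<<6)|0x23=0x1A3
Byte[11]=94: continuation. acc=(acc<<6)|0x14=0x68D4
Completed: cp=U+68D4 (starts at byte 9)
Byte[12]=E5: 3-byte lead, need 2 cont bytes. acc=0x5
Byte[13]=97: continuation. acc=(acc<<6)|0x17=0x157
Byte[14]=B4: continuation. acc=(acc<<6)|0x34=0x55F4
Completed: cp=U+55F4 (starts at byte 12)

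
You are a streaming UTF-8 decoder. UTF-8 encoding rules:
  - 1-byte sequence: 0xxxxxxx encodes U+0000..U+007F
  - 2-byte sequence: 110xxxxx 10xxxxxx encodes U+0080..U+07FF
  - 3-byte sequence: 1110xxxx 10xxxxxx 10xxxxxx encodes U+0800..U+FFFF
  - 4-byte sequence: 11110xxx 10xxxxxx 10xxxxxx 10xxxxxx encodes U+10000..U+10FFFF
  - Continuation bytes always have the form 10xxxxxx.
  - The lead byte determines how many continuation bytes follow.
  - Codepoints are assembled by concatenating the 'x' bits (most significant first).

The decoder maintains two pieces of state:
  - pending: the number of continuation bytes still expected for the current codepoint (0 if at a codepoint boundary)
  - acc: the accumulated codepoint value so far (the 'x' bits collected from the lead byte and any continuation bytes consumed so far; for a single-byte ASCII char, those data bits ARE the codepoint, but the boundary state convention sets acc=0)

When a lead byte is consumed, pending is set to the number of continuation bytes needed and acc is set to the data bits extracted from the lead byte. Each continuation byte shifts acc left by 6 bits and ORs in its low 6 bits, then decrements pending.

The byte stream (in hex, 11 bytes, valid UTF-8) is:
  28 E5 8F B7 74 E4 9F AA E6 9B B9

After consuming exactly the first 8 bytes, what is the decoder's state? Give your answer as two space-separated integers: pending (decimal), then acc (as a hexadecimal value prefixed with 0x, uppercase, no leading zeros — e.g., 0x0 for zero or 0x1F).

Answer: 0 0x47EA

Derivation:
Byte[0]=28: 1-byte. pending=0, acc=0x0
Byte[1]=E5: 3-byte lead. pending=2, acc=0x5
Byte[2]=8F: continuation. acc=(acc<<6)|0x0F=0x14F, pending=1
Byte[3]=B7: continuation. acc=(acc<<6)|0x37=0x53F7, pending=0
Byte[4]=74: 1-byte. pending=0, acc=0x0
Byte[5]=E4: 3-byte lead. pending=2, acc=0x4
Byte[6]=9F: continuation. acc=(acc<<6)|0x1F=0x11F, pending=1
Byte[7]=AA: continuation. acc=(acc<<6)|0x2A=0x47EA, pending=0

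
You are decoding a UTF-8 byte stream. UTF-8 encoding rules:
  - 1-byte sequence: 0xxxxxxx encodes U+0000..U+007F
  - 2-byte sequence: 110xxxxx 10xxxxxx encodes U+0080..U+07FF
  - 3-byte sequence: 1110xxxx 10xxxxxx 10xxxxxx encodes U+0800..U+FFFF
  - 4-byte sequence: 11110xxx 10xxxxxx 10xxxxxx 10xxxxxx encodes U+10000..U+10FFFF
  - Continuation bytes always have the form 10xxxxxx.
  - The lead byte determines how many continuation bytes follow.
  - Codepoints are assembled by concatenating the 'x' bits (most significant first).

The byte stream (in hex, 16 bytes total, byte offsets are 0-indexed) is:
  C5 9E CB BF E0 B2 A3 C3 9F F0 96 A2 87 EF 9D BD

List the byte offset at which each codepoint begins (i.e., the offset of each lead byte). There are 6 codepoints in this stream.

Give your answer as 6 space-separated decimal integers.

Byte[0]=C5: 2-byte lead, need 1 cont bytes. acc=0x5
Byte[1]=9E: continuation. acc=(acc<<6)|0x1E=0x15E
Completed: cp=U+015E (starts at byte 0)
Byte[2]=CB: 2-byte lead, need 1 cont bytes. acc=0xB
Byte[3]=BF: continuation. acc=(acc<<6)|0x3F=0x2FF
Completed: cp=U+02FF (starts at byte 2)
Byte[4]=E0: 3-byte lead, need 2 cont bytes. acc=0x0
Byte[5]=B2: continuation. acc=(acc<<6)|0x32=0x32
Byte[6]=A3: continuation. acc=(acc<<6)|0x23=0xCA3
Completed: cp=U+0CA3 (starts at byte 4)
Byte[7]=C3: 2-byte lead, need 1 cont bytes. acc=0x3
Byte[8]=9F: continuation. acc=(acc<<6)|0x1F=0xDF
Completed: cp=U+00DF (starts at byte 7)
Byte[9]=F0: 4-byte lead, need 3 cont bytes. acc=0x0
Byte[10]=96: continuation. acc=(acc<<6)|0x16=0x16
Byte[11]=A2: continuation. acc=(acc<<6)|0x22=0x5A2
Byte[12]=87: continuation. acc=(acc<<6)|0x07=0x16887
Completed: cp=U+16887 (starts at byte 9)
Byte[13]=EF: 3-byte lead, need 2 cont bytes. acc=0xF
Byte[14]=9D: continuation. acc=(acc<<6)|0x1D=0x3DD
Byte[15]=BD: continuation. acc=(acc<<6)|0x3D=0xF77D
Completed: cp=U+F77D (starts at byte 13)

Answer: 0 2 4 7 9 13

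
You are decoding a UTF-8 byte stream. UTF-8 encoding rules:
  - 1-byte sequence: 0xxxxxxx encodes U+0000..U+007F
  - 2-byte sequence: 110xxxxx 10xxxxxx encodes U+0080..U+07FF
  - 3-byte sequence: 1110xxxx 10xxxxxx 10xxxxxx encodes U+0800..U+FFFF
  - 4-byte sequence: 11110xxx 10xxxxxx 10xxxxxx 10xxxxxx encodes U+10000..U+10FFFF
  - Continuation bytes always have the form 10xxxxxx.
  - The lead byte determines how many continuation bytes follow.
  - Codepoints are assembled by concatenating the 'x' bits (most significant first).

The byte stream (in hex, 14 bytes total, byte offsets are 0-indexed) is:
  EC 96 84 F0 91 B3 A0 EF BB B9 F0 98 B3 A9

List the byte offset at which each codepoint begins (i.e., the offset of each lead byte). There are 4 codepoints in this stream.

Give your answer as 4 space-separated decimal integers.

Byte[0]=EC: 3-byte lead, need 2 cont bytes. acc=0xC
Byte[1]=96: continuation. acc=(acc<<6)|0x16=0x316
Byte[2]=84: continuation. acc=(acc<<6)|0x04=0xC584
Completed: cp=U+C584 (starts at byte 0)
Byte[3]=F0: 4-byte lead, need 3 cont bytes. acc=0x0
Byte[4]=91: continuation. acc=(acc<<6)|0x11=0x11
Byte[5]=B3: continuation. acc=(acc<<6)|0x33=0x473
Byte[6]=A0: continuation. acc=(acc<<6)|0x20=0x11CE0
Completed: cp=U+11CE0 (starts at byte 3)
Byte[7]=EF: 3-byte lead, need 2 cont bytes. acc=0xF
Byte[8]=BB: continuation. acc=(acc<<6)|0x3B=0x3FB
Byte[9]=B9: continuation. acc=(acc<<6)|0x39=0xFEF9
Completed: cp=U+FEF9 (starts at byte 7)
Byte[10]=F0: 4-byte lead, need 3 cont bytes. acc=0x0
Byte[11]=98: continuation. acc=(acc<<6)|0x18=0x18
Byte[12]=B3: continuation. acc=(acc<<6)|0x33=0x633
Byte[13]=A9: continuation. acc=(acc<<6)|0x29=0x18CE9
Completed: cp=U+18CE9 (starts at byte 10)

Answer: 0 3 7 10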